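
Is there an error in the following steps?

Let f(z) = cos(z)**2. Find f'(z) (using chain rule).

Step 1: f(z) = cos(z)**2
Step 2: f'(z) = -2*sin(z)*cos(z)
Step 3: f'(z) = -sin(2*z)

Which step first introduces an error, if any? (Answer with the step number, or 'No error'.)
No error

All steps in this derivation are correct.
The final answer f'(z) = -sin(2*z) is valid.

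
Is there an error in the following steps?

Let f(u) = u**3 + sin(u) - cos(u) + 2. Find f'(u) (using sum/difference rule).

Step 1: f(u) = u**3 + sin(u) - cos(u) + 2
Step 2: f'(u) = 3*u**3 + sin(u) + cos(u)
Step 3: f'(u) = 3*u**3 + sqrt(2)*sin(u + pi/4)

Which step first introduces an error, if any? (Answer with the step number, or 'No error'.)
Step 2

Step 2 is incorrect due to a wrong exponent.
The step shows: 3*u**3 + sin(u) + cos(u)
The correct value should be: 3*u**2 + sin(u) + cos(u)

Explanation: The exponent 2 on u was incorrectly written as 3: the term 3*u**2 was incorrectly written as 3*u**3
The later steps are derived from this incorrect expression, so the error originates in Step 2.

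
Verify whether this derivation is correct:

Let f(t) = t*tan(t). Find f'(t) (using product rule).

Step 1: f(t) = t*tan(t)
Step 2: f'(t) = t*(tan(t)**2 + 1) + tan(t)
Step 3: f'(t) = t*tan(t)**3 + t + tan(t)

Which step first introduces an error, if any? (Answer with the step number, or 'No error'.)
Step 3

Step 3 is incorrect due to a wrong exponent.
The step shows: t*tan(t)**3 + t + tan(t)
The correct value should be: t*tan(t)**2 + t + tan(t)

Explanation: The exponent 2 on tan(t) was incorrectly written as 3: the term t*tan(t)**2 was incorrectly written as t*tan(t)**3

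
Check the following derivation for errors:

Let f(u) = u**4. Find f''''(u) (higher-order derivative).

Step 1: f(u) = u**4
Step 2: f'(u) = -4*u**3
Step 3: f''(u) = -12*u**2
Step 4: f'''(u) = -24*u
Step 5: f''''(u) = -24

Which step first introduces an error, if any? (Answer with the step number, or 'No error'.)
Step 2

Step 2 is incorrect due to a sign flip.
The step shows: -4*u**3
The correct value should be: 4*u**3

Explanation: The sign of the whole expression was flipped: the term 4*u**3 was incorrectly written as -4*u**3
The later steps are derived from this incorrect expression, so the error originates in Step 2.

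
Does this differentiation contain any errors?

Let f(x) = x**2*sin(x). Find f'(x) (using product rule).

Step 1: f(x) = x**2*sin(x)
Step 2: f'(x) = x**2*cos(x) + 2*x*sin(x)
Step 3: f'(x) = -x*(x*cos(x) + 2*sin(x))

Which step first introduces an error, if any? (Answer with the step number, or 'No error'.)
Step 3

Step 3 is incorrect due to a sign flip.
The step shows: -x*(x*cos(x) + 2*sin(x))
The correct value should be: x*(x*cos(x) + 2*sin(x))

Explanation: The sign of the whole expression was flipped: the term x*(x*cos(x) + 2*sin(x)) was incorrectly written as -x*(x*cos(x) + 2*sin(x))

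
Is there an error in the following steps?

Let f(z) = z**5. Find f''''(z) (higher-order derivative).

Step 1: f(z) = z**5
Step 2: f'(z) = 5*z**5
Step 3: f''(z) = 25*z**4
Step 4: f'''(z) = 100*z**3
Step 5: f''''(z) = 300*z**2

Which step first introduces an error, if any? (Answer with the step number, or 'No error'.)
Step 2

Step 2 is incorrect due to a wrong exponent.
The step shows: 5*z**5
The correct value should be: 5*z**4

Explanation: The exponent 4 on z was incorrectly written as 5: the term 5*z**4 was incorrectly written as 5*z**5
The later steps are derived from this incorrect expression, so the error originates in Step 2.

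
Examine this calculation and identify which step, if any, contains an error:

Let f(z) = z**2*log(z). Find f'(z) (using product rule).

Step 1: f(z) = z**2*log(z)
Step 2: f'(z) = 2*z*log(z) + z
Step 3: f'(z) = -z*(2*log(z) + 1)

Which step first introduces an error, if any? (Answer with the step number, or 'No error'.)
Step 3

Step 3 is incorrect due to a sign flip.
The step shows: -z*(2*log(z) + 1)
The correct value should be: z*(2*log(z) + 1)

Explanation: The sign of the whole expression was flipped: the term z*(2*log(z) + 1) was incorrectly written as -z*(2*log(z) + 1)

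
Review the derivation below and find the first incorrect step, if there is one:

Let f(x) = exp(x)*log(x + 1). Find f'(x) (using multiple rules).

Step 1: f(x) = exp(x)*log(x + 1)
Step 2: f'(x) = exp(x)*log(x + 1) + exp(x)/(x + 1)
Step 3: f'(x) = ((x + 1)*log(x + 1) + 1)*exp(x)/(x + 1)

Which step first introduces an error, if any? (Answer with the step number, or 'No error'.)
No error

All steps in this derivation are correct.
The final answer f'(x) = ((x + 1)*log(x + 1) + 1)*exp(x)/(x + 1) is valid.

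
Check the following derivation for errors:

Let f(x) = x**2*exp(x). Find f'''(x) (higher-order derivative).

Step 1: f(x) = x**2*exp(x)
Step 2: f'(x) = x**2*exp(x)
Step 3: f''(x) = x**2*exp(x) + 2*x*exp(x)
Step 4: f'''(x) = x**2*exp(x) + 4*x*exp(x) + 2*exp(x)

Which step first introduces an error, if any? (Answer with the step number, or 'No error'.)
Step 2

Step 2 is incorrect due to a dropped term.
The step shows: x**2*exp(x)
The correct value should be: x**2*exp(x) + 2*x*exp(x)

Explanation: A term was dropped: the term 2*x*exp(x) was incorrectly omitted
The later steps are derived from this incorrect expression, so the error originates in Step 2.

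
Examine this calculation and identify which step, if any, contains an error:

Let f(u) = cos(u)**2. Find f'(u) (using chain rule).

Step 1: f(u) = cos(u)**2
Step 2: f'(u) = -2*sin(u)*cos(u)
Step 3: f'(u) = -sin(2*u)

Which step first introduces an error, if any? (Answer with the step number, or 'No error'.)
No error

All steps in this derivation are correct.
The final answer f'(u) = -sin(2*u) is valid.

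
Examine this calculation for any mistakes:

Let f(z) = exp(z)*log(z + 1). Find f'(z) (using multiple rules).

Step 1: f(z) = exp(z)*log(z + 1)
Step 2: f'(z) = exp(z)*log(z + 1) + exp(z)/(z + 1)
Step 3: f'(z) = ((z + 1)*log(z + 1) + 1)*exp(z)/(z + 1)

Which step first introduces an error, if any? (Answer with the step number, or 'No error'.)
No error

All steps in this derivation are correct.
The final answer f'(z) = ((z + 1)*log(z + 1) + 1)*exp(z)/(z + 1) is valid.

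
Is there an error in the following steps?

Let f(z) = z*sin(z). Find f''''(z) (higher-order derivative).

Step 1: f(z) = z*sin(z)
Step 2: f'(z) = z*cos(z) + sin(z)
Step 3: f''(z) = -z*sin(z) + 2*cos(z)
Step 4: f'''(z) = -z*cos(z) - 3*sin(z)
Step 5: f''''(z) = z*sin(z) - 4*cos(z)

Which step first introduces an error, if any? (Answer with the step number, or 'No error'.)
No error

All steps in this derivation are correct.
The final answer f''''(z) = z*sin(z) - 4*cos(z) is valid.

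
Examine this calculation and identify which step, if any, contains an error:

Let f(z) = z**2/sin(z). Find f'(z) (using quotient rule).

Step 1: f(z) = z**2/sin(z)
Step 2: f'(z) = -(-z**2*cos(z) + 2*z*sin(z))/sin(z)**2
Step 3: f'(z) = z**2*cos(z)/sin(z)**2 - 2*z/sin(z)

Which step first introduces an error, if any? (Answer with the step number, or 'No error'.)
Step 2

Step 2 is incorrect due to a sign flip.
The step shows: -(-z**2*cos(z) + 2*z*sin(z))/sin(z)**2
The correct value should be: (-z**2*cos(z) + 2*z*sin(z))/sin(z)**2

Explanation: The sign of the whole expression was flipped: the term (-z**2*cos(z) + 2*z*sin(z))/sin(z)**2 was incorrectly written as -(-z**2*cos(z) + 2*z*sin(z))/sin(z)**2
The later steps are derived from this incorrect expression, so the error originates in Step 2.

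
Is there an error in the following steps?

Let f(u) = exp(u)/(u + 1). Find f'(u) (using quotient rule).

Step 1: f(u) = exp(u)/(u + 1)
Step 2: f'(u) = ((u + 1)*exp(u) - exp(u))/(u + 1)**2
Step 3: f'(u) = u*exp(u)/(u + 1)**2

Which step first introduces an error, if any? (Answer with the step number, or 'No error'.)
No error

All steps in this derivation are correct.
The final answer f'(u) = u*exp(u)/(u + 1)**2 is valid.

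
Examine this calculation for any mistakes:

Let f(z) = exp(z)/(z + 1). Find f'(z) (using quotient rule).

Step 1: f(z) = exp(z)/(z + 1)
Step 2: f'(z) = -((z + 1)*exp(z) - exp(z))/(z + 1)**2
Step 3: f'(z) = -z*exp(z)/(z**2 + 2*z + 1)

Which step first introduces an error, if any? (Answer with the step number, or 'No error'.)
Step 2

Step 2 is incorrect due to a sign flip.
The step shows: -((z + 1)*exp(z) - exp(z))/(z + 1)**2
The correct value should be: ((z + 1)*exp(z) - exp(z))/(z + 1)**2

Explanation: The sign of the whole expression was flipped: the term ((z + 1)*exp(z) - exp(z))/(z + 1)**2 was incorrectly written as -((z + 1)*exp(z) - exp(z))/(z + 1)**2
The later steps are derived from this incorrect expression, so the error originates in Step 2.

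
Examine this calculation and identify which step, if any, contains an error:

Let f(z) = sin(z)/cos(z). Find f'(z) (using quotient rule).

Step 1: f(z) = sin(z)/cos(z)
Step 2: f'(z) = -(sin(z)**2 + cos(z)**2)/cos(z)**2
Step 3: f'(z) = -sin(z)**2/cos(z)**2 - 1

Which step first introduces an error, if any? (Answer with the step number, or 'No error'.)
Step 2

Step 2 is incorrect due to a sign flip.
The step shows: -(sin(z)**2 + cos(z)**2)/cos(z)**2
The correct value should be: (sin(z)**2 + cos(z)**2)/cos(z)**2

Explanation: The sign of the whole expression was flipped: the term (sin(z)**2 + cos(z)**2)/cos(z)**2 was incorrectly written as -(sin(z)**2 + cos(z)**2)/cos(z)**2
The later steps are derived from this incorrect expression, so the error originates in Step 2.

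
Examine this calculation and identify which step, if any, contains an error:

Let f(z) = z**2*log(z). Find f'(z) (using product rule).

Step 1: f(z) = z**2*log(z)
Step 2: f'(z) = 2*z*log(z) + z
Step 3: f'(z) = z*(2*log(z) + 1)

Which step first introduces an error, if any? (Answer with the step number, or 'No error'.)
No error

All steps in this derivation are correct.
The final answer f'(z) = z*(2*log(z) + 1) is valid.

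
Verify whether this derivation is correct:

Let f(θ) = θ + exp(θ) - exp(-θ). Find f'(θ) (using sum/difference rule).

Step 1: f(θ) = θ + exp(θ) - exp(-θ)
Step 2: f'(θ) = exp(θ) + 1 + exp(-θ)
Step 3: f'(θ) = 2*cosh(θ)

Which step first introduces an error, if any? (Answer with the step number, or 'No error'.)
Step 3

Step 3 is incorrect due to a dropped term.
The step shows: 2*cosh(θ)
The correct value should be: 2*cosh(θ) + 1

Explanation: A term was dropped: the term 1 was incorrectly omitted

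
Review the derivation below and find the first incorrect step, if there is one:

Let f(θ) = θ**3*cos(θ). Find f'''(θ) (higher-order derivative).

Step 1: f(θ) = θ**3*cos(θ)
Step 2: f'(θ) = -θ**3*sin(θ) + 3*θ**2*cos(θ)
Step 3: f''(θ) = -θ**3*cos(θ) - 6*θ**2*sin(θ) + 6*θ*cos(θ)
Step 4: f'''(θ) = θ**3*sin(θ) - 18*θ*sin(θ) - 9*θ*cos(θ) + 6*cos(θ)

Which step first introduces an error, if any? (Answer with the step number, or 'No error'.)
Step 4

Step 4 is incorrect due to a wrong exponent.
The step shows: θ**3*sin(θ) - 18*θ*sin(θ) - 9*θ*cos(θ) + 6*cos(θ)
The correct value should be: θ**3*sin(θ) - 9*θ**2*cos(θ) - 18*θ*sin(θ) + 6*cos(θ)

Explanation: The exponent 2 on θ was incorrectly written as 1: the term -9*θ**2*cos(θ) was incorrectly written as -9*θ*cos(θ)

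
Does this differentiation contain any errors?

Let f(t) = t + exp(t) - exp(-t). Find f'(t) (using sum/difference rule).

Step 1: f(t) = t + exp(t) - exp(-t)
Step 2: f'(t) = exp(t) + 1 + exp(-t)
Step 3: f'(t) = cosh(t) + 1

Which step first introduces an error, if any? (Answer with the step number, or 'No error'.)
Step 3

Step 3 is incorrect due to a wrong coefficient.
The step shows: cosh(t) + 1
The correct value should be: 2*cosh(t) + 1

Explanation: The coefficient 2 was incorrectly written as 1: the term 2*cosh(t) was incorrectly written as cosh(t)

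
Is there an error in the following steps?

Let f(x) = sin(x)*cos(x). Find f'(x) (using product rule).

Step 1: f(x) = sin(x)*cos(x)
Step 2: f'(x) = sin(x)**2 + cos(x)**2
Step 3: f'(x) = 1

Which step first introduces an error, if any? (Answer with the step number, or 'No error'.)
Step 2

Step 2 is incorrect due to a sign flip.
The step shows: sin(x)**2 + cos(x)**2
The correct value should be: -sin(x)**2 + cos(x)**2

Explanation: The sign of one term was flipped: the term -sin(x)**2 was incorrectly written as sin(x)**2
The later steps are derived from this incorrect expression, so the error originates in Step 2.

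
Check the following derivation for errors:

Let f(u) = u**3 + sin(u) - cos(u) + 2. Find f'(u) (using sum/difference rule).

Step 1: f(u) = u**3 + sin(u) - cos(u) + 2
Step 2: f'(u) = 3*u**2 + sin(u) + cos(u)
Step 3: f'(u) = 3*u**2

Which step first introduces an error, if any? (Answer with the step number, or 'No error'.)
Step 3

Step 3 is incorrect due to a dropped term.
The step shows: 3*u**2
The correct value should be: 3*u**2 + sqrt(2)*sin(u + pi/4)

Explanation: A term was dropped: the term sqrt(2)*sin(u + pi/4) was incorrectly omitted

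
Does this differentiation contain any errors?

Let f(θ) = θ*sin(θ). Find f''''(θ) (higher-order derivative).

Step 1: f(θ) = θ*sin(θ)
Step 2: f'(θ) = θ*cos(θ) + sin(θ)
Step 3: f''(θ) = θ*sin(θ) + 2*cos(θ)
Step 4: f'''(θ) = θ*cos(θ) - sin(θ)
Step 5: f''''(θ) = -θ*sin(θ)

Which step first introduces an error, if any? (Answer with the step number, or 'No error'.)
Step 3

Step 3 is incorrect due to a sign flip.
The step shows: θ*sin(θ) + 2*cos(θ)
The correct value should be: -θ*sin(θ) + 2*cos(θ)

Explanation: The sign of one term was flipped: the term -θ*sin(θ) was incorrectly written as θ*sin(θ)
The later steps are derived from this incorrect expression, so the error originates in Step 3.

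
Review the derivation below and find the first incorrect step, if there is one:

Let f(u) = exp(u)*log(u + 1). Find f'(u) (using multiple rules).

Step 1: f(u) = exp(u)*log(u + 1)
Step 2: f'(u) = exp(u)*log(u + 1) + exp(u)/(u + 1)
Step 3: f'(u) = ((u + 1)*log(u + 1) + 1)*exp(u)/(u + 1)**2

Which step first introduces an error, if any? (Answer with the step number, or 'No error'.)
Step 3

Step 3 is incorrect due to a wrong exponent.
The step shows: ((u + 1)*log(u + 1) + 1)*exp(u)/(u + 1)**2
The correct value should be: ((u + 1)*log(u + 1) + 1)*exp(u)/(u + 1)

Explanation: The exponent -1 on u + 1 was incorrectly written as -2: the term ((u + 1)*log(u + 1) + 1)*exp(u)/(u + 1) was incorrectly written as ((u + 1)*log(u + 1) + 1)*exp(u)/(u + 1)**2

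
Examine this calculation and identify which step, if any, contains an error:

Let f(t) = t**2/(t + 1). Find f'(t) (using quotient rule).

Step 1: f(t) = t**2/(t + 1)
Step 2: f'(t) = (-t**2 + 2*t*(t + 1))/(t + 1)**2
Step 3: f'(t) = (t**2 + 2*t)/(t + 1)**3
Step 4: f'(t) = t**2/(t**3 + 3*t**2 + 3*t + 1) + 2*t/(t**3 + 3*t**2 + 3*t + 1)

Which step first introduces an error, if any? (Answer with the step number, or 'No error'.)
Step 3

Step 3 is incorrect due to a wrong exponent.
The step shows: (t**2 + 2*t)/(t + 1)**3
The correct value should be: (t**2 + 2*t)/(t + 1)**2

Explanation: The exponent -2 on t + 1 was incorrectly written as -3: the term (t**2 + 2*t)/(t + 1)**2 was incorrectly written as (t**2 + 2*t)/(t + 1)**3
The later steps are derived from this incorrect expression, so the error originates in Step 3.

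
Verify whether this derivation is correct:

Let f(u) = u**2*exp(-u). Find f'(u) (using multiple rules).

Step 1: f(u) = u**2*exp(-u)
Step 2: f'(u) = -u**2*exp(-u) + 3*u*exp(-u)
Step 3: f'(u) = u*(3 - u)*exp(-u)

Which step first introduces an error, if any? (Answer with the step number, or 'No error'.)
Step 2

Step 2 is incorrect due to a wrong coefficient.
The step shows: -u**2*exp(-u) + 3*u*exp(-u)
The correct value should be: -u**2*exp(-u) + 2*u*exp(-u)

Explanation: The coefficient 2 was incorrectly written as 3: the term 2*u*exp(-u) was incorrectly written as 3*u*exp(-u)
The later steps are derived from this incorrect expression, so the error originates in Step 2.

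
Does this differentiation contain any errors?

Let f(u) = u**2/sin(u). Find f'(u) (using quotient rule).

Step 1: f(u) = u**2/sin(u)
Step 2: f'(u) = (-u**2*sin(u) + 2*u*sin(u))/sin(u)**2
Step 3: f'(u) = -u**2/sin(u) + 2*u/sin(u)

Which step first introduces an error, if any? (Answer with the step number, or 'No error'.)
Step 2

Step 2 is incorrect due to a wrong trig function.
The step shows: (-u**2*sin(u) + 2*u*sin(u))/sin(u)**2
The correct value should be: (-u**2*cos(u) + 2*u*sin(u))/sin(u)**2

Explanation: cos(u) was incorrectly written as sin(u): the term (-u**2*cos(u) + 2*u*sin(u))/sin(u)**2 was incorrectly written as (-u**2*sin(u) + 2*u*sin(u))/sin(u)**2
The later steps are derived from this incorrect expression, so the error originates in Step 2.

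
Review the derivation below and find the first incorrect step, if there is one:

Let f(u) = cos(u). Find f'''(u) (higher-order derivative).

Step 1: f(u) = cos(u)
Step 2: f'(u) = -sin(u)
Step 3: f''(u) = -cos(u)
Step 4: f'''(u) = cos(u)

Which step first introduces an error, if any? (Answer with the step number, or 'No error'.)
Step 4

Step 4 is incorrect due to a wrong trig function.
The step shows: cos(u)
The correct value should be: sin(u)

Explanation: sin(u) was incorrectly written as cos(u): the term sin(u) was incorrectly written as cos(u)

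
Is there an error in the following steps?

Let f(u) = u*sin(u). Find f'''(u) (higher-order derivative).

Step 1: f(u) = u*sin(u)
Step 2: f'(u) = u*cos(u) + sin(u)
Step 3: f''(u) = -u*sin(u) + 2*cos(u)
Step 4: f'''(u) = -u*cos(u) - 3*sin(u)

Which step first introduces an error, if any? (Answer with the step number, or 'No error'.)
No error

All steps in this derivation are correct.
The final answer f'''(u) = -u*cos(u) - 3*sin(u) is valid.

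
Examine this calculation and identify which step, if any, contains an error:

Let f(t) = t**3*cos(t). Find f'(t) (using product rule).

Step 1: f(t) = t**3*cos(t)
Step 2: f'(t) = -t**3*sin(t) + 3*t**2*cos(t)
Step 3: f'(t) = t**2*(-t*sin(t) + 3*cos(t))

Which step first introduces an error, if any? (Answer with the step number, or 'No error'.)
No error

All steps in this derivation are correct.
The final answer f'(t) = t**2*(-t*sin(t) + 3*cos(t)) is valid.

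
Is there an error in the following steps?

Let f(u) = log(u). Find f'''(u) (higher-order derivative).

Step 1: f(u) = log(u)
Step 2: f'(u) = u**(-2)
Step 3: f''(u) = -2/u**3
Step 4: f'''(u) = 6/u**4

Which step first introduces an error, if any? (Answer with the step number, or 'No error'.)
Step 2

Step 2 is incorrect due to a wrong exponent.
The step shows: u**(-2)
The correct value should be: 1/u

Explanation: The exponent -1 on u was incorrectly written as -2: the term 1/u was incorrectly written as u**(-2)
The later steps are derived from this incorrect expression, so the error originates in Step 2.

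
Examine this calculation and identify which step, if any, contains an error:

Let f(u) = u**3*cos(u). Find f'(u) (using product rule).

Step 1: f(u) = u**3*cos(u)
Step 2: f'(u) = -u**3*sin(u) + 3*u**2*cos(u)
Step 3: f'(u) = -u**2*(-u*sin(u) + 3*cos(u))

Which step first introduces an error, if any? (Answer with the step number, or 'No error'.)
Step 3

Step 3 is incorrect due to a sign flip.
The step shows: -u**2*(-u*sin(u) + 3*cos(u))
The correct value should be: u**2*(-u*sin(u) + 3*cos(u))

Explanation: The sign of the whole expression was flipped: the term u**2*(-u*sin(u) + 3*cos(u)) was incorrectly written as -u**2*(-u*sin(u) + 3*cos(u))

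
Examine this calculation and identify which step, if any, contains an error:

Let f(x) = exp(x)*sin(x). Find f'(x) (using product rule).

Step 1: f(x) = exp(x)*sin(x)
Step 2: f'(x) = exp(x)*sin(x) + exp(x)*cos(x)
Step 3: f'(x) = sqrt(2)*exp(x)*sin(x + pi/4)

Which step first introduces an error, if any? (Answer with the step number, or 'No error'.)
No error

All steps in this derivation are correct.
The final answer f'(x) = sqrt(2)*exp(x)*sin(x + pi/4) is valid.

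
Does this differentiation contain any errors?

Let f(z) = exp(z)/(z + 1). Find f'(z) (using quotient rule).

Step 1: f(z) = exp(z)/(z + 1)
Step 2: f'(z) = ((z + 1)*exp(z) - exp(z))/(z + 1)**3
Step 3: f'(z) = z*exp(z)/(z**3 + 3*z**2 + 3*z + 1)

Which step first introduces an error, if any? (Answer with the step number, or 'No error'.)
Step 2

Step 2 is incorrect due to a wrong exponent.
The step shows: ((z + 1)*exp(z) - exp(z))/(z + 1)**3
The correct value should be: ((z + 1)*exp(z) - exp(z))/(z + 1)**2

Explanation: The exponent -2 on z + 1 was incorrectly written as -3: the term ((z + 1)*exp(z) - exp(z))/(z + 1)**2 was incorrectly written as ((z + 1)*exp(z) - exp(z))/(z + 1)**3
The later steps are derived from this incorrect expression, so the error originates in Step 2.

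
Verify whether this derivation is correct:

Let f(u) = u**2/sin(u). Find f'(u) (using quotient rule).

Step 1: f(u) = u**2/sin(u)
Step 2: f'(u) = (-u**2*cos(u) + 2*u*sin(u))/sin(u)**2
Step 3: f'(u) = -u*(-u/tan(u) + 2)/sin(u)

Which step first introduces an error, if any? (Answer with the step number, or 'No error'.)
Step 3

Step 3 is incorrect due to a sign flip.
The step shows: -u*(-u/tan(u) + 2)/sin(u)
The correct value should be: u*(-u/tan(u) + 2)/sin(u)

Explanation: The sign of the whole expression was flipped: the term u*(-u/tan(u) + 2)/sin(u) was incorrectly written as -u*(-u/tan(u) + 2)/sin(u)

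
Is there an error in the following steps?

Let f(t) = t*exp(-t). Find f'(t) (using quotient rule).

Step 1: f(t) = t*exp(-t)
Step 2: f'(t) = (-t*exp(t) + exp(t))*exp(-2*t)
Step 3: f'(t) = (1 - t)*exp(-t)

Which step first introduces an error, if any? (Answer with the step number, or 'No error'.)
No error

All steps in this derivation are correct.
The final answer f'(t) = (1 - t)*exp(-t) is valid.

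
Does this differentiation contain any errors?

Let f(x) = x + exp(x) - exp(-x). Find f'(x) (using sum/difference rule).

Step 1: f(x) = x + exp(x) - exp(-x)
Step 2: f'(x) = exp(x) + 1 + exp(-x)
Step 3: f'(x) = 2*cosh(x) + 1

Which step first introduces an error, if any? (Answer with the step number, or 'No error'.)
No error

All steps in this derivation are correct.
The final answer f'(x) = 2*cosh(x) + 1 is valid.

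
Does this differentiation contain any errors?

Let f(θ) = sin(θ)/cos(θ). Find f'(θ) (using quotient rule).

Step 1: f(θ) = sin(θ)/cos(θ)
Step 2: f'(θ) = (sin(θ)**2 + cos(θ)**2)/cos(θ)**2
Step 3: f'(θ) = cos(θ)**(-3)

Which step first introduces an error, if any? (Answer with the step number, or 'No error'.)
Step 3

Step 3 is incorrect due to a wrong exponent.
The step shows: cos(θ)**(-3)
The correct value should be: cos(θ)**(-2)

Explanation: The exponent -2 on cos(θ) was incorrectly written as -3: the term cos(θ)**(-2) was incorrectly written as cos(θ)**(-3)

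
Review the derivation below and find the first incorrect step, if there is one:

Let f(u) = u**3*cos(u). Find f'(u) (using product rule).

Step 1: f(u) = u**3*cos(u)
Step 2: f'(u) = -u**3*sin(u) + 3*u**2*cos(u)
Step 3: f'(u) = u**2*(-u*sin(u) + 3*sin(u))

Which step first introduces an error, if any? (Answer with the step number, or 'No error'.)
Step 3

Step 3 is incorrect due to a wrong trig function.
The step shows: u**2*(-u*sin(u) + 3*sin(u))
The correct value should be: u**2*(-u*sin(u) + 3*cos(u))

Explanation: cos(u) was incorrectly written as sin(u): the term u**2*(-u*sin(u) + 3*cos(u)) was incorrectly written as u**2*(-u*sin(u) + 3*sin(u))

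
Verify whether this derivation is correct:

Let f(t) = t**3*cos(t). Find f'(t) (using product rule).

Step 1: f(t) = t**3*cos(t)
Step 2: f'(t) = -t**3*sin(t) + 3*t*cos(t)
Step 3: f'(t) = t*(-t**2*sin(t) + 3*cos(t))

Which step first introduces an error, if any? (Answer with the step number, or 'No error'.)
Step 2

Step 2 is incorrect due to a wrong exponent.
The step shows: -t**3*sin(t) + 3*t*cos(t)
The correct value should be: -t**3*sin(t) + 3*t**2*cos(t)

Explanation: The exponent 2 on t was incorrectly written as 1: the term 3*t**2*cos(t) was incorrectly written as 3*t*cos(t)
The later steps are derived from this incorrect expression, so the error originates in Step 2.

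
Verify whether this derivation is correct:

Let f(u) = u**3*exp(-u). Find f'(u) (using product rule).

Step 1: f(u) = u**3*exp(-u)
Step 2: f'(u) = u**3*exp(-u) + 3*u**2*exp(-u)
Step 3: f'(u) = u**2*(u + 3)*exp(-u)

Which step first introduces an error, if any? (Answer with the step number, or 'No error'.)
Step 2

Step 2 is incorrect due to a sign flip.
The step shows: u**3*exp(-u) + 3*u**2*exp(-u)
The correct value should be: -u**3*exp(-u) + 3*u**2*exp(-u)

Explanation: The sign of one term was flipped: the term -u**3*exp(-u) was incorrectly written as u**3*exp(-u)
The later steps are derived from this incorrect expression, so the error originates in Step 2.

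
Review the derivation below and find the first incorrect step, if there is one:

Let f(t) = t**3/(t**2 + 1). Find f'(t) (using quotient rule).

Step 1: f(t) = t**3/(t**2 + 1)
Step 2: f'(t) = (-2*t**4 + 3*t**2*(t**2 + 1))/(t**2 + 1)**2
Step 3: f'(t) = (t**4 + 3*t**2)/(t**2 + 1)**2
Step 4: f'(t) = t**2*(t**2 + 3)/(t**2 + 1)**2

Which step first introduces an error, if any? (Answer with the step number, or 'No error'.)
No error

All steps in this derivation are correct.
The final answer f'(t) = t**2*(t**2 + 3)/(t**2 + 1)**2 is valid.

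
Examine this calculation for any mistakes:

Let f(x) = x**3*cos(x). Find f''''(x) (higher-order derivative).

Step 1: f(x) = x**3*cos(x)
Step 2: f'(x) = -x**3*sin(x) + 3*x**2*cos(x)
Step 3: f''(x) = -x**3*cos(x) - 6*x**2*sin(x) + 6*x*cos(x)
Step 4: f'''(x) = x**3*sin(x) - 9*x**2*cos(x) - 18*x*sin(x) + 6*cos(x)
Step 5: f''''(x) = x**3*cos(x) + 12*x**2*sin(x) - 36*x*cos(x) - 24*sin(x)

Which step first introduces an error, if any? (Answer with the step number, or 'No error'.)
No error

All steps in this derivation are correct.
The final answer f''''(x) = x**3*cos(x) + 12*x**2*sin(x) - 36*x*cos(x) - 24*sin(x) is valid.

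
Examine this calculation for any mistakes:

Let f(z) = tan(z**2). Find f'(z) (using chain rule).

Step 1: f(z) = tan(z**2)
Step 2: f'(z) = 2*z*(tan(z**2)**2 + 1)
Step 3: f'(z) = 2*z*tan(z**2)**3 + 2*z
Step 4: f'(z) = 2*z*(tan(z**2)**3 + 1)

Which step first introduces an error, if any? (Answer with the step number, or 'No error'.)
Step 3

Step 3 is incorrect due to a wrong exponent.
The step shows: 2*z*tan(z**2)**3 + 2*z
The correct value should be: 2*z*tan(z**2)**2 + 2*z

Explanation: The exponent 2 on tan(z**2) was incorrectly written as 3: the term 2*z*tan(z**2)**2 was incorrectly written as 2*z*tan(z**2)**3
The later steps are derived from this incorrect expression, so the error originates in Step 3.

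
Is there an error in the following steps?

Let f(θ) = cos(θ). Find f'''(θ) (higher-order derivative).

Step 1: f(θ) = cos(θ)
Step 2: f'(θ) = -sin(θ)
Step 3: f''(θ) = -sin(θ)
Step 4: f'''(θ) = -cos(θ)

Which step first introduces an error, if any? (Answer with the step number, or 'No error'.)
Step 3

Step 3 is incorrect due to a wrong trig function.
The step shows: -sin(θ)
The correct value should be: -cos(θ)

Explanation: cos(θ) was incorrectly written as sin(θ): the term -cos(θ) was incorrectly written as -sin(θ)
The later steps are derived from this incorrect expression, so the error originates in Step 3.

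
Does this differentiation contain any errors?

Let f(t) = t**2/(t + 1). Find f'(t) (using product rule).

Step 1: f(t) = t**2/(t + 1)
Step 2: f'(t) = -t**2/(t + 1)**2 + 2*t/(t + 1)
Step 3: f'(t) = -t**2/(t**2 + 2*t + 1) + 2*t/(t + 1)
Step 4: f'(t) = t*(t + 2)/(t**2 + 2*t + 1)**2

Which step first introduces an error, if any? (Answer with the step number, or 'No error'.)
Step 4

Step 4 is incorrect due to a wrong exponent.
The step shows: t*(t + 2)/(t**2 + 2*t + 1)**2
The correct value should be: t*(t + 2)/(t**2 + 2*t + 1)

Explanation: The exponent -1 on t**2 + 2*t + 1 was incorrectly written as -2: the term t*(t + 2)/(t**2 + 2*t + 1) was incorrectly written as t*(t + 2)/(t**2 + 2*t + 1)**2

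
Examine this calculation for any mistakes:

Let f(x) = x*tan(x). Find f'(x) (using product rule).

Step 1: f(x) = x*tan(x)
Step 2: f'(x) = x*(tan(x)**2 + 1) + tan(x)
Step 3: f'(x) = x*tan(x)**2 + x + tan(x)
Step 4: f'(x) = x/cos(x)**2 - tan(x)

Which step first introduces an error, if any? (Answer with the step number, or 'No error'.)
Step 4

Step 4 is incorrect due to a sign flip.
The step shows: x/cos(x)**2 - tan(x)
The correct value should be: x/cos(x)**2 + tan(x)

Explanation: The sign of one term was flipped: the term tan(x) was incorrectly written as -tan(x)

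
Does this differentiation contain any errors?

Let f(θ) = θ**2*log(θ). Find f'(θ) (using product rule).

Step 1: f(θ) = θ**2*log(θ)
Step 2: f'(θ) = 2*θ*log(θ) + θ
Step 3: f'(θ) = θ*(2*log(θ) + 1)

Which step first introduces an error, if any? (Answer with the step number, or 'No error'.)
No error

All steps in this derivation are correct.
The final answer f'(θ) = θ*(2*log(θ) + 1) is valid.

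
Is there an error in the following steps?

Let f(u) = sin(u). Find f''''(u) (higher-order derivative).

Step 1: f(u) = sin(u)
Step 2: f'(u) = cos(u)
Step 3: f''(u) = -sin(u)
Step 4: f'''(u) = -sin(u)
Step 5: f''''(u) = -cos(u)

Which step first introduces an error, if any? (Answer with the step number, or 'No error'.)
Step 4

Step 4 is incorrect due to a wrong trig function.
The step shows: -sin(u)
The correct value should be: -cos(u)

Explanation: cos(u) was incorrectly written as sin(u): the term -cos(u) was incorrectly written as -sin(u)
The later steps are derived from this incorrect expression, so the error originates in Step 4.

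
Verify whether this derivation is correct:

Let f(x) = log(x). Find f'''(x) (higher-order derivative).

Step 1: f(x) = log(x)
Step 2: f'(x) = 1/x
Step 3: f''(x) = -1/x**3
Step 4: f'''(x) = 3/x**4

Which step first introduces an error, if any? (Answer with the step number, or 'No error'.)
Step 3

Step 3 is incorrect due to a wrong exponent.
The step shows: -1/x**3
The correct value should be: -1/x**2

Explanation: The exponent -2 on x was incorrectly written as -3: the term -1/x**2 was incorrectly written as -1/x**3
The later steps are derived from this incorrect expression, so the error originates in Step 3.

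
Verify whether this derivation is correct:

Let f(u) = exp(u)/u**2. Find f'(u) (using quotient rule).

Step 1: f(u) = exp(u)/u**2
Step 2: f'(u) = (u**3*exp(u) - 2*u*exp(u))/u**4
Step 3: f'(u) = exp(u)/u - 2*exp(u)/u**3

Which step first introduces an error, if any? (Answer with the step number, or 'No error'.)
Step 2

Step 2 is incorrect due to a wrong exponent.
The step shows: (u**3*exp(u) - 2*u*exp(u))/u**4
The correct value should be: (u**2*exp(u) - 2*u*exp(u))/u**4

Explanation: The exponent 2 on u was incorrectly written as 3: the term (u**2*exp(u) - 2*u*exp(u))/u**4 was incorrectly written as (u**3*exp(u) - 2*u*exp(u))/u**4
The later steps are derived from this incorrect expression, so the error originates in Step 2.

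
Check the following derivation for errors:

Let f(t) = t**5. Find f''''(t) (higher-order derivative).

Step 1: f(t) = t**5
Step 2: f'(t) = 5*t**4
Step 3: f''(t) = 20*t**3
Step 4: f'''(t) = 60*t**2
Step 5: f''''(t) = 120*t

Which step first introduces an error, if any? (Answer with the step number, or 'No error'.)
No error

All steps in this derivation are correct.
The final answer f''''(t) = 120*t is valid.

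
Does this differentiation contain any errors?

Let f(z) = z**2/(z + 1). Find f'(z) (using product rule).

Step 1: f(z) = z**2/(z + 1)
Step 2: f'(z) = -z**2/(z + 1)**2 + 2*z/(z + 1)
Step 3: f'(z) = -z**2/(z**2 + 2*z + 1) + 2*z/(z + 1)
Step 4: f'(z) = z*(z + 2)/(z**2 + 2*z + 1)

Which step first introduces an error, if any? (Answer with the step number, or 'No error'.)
No error

All steps in this derivation are correct.
The final answer f'(z) = z*(z + 2)/(z**2 + 2*z + 1) is valid.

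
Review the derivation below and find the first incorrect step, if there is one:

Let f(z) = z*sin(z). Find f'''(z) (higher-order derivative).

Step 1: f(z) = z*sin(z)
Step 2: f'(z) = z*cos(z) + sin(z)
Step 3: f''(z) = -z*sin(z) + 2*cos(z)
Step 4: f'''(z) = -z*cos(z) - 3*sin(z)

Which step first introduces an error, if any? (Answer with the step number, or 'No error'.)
No error

All steps in this derivation are correct.
The final answer f'''(z) = -z*cos(z) - 3*sin(z) is valid.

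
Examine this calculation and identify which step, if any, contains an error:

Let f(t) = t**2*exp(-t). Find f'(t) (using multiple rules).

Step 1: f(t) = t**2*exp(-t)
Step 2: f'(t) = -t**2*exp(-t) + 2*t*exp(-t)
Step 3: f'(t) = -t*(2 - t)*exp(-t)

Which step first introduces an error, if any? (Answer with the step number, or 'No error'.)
Step 3

Step 3 is incorrect due to a sign flip.
The step shows: -t*(2 - t)*exp(-t)
The correct value should be: t*(2 - t)*exp(-t)

Explanation: The sign of the whole expression was flipped: the term t*(2 - t)*exp(-t) was incorrectly written as -t*(2 - t)*exp(-t)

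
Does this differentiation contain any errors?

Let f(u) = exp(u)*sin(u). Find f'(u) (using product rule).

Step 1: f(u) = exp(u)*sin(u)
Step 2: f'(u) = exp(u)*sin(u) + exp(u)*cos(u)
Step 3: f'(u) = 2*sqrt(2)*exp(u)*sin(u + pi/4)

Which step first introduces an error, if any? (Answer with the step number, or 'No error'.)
Step 3

Step 3 is incorrect due to a wrong exponent.
The step shows: 2*sqrt(2)*exp(u)*sin(u + pi/4)
The correct value should be: sqrt(2)*exp(u)*sin(u + pi/4)

Explanation: The exponent 1/2 on 2 was incorrectly written as 3/2: the term sqrt(2)*exp(u)*sin(u + pi/4) was incorrectly written as 2*sqrt(2)*exp(u)*sin(u + pi/4)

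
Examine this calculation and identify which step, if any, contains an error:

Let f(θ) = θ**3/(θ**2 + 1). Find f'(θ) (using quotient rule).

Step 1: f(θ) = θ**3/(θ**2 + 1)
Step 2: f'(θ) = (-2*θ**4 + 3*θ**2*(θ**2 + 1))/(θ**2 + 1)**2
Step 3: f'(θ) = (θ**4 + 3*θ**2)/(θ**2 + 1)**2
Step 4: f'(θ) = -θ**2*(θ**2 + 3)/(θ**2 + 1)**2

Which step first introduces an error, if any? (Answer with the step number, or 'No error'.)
Step 4

Step 4 is incorrect due to a sign flip.
The step shows: -θ**2*(θ**2 + 3)/(θ**2 + 1)**2
The correct value should be: θ**2*(θ**2 + 3)/(θ**2 + 1)**2

Explanation: The sign of the whole expression was flipped: the term θ**2*(θ**2 + 3)/(θ**2 + 1)**2 was incorrectly written as -θ**2*(θ**2 + 3)/(θ**2 + 1)**2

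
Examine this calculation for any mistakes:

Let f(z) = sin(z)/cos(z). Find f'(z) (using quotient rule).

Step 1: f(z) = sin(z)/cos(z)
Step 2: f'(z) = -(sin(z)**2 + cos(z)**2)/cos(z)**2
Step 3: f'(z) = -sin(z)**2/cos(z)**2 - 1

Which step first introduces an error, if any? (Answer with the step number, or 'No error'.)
Step 2

Step 2 is incorrect due to a sign flip.
The step shows: -(sin(z)**2 + cos(z)**2)/cos(z)**2
The correct value should be: (sin(z)**2 + cos(z)**2)/cos(z)**2

Explanation: The sign of the whole expression was flipped: the term (sin(z)**2 + cos(z)**2)/cos(z)**2 was incorrectly written as -(sin(z)**2 + cos(z)**2)/cos(z)**2
The later steps are derived from this incorrect expression, so the error originates in Step 2.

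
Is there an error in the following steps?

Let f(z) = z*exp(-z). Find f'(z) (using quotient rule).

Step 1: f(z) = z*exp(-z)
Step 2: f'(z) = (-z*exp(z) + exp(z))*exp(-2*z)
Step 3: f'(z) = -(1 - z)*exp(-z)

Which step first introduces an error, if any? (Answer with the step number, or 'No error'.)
Step 3

Step 3 is incorrect due to a sign flip.
The step shows: -(1 - z)*exp(-z)
The correct value should be: (1 - z)*exp(-z)

Explanation: The sign of the whole expression was flipped: the term (1 - z)*exp(-z) was incorrectly written as -(1 - z)*exp(-z)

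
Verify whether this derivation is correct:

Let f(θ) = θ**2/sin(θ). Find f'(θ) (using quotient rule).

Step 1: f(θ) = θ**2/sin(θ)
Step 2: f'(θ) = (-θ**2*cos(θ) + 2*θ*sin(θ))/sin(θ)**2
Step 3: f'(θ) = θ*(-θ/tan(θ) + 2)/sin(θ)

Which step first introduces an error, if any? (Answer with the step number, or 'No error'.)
No error

All steps in this derivation are correct.
The final answer f'(θ) = θ*(-θ/tan(θ) + 2)/sin(θ) is valid.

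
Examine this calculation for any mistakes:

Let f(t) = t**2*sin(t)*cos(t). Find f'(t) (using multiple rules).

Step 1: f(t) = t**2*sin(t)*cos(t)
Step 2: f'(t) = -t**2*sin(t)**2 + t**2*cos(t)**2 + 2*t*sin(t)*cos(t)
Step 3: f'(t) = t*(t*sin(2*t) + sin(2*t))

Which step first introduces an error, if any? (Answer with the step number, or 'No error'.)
Step 3

Step 3 is incorrect due to a wrong trig function.
The step shows: t*(t*sin(2*t) + sin(2*t))
The correct value should be: t*(t*cos(2*t) + sin(2*t))

Explanation: cos(2*t) was incorrectly written as sin(2*t): the term t*(t*cos(2*t) + sin(2*t)) was incorrectly written as t*(t*sin(2*t) + sin(2*t))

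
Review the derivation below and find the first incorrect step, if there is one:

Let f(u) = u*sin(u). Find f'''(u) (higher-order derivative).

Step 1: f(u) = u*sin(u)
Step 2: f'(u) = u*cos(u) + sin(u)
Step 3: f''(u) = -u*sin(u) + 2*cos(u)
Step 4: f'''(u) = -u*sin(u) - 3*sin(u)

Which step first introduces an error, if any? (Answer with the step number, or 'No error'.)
Step 4

Step 4 is incorrect due to a wrong trig function.
The step shows: -u*sin(u) - 3*sin(u)
The correct value should be: -u*cos(u) - 3*sin(u)

Explanation: cos(u) was incorrectly written as sin(u): the term -u*cos(u) was incorrectly written as -u*sin(u)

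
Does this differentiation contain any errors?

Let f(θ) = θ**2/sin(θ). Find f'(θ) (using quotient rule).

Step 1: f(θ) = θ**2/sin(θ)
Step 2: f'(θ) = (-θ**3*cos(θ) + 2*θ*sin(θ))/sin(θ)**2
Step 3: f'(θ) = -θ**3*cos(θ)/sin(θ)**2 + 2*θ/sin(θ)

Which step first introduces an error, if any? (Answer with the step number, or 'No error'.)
Step 2

Step 2 is incorrect due to a wrong exponent.
The step shows: (-θ**3*cos(θ) + 2*θ*sin(θ))/sin(θ)**2
The correct value should be: (-θ**2*cos(θ) + 2*θ*sin(θ))/sin(θ)**2

Explanation: The exponent 2 on θ was incorrectly written as 3: the term (-θ**2*cos(θ) + 2*θ*sin(θ))/sin(θ)**2 was incorrectly written as (-θ**3*cos(θ) + 2*θ*sin(θ))/sin(θ)**2
The later steps are derived from this incorrect expression, so the error originates in Step 2.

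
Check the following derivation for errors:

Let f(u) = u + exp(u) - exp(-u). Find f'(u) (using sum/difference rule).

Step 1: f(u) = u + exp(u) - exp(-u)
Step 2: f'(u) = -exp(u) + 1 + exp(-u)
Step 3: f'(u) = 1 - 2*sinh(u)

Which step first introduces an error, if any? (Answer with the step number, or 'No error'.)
Step 2

Step 2 is incorrect due to a sign flip.
The step shows: -exp(u) + 1 + exp(-u)
The correct value should be: exp(u) + 1 + exp(-u)

Explanation: The sign of one term was flipped: the term exp(u) was incorrectly written as -exp(u)
The later steps are derived from this incorrect expression, so the error originates in Step 2.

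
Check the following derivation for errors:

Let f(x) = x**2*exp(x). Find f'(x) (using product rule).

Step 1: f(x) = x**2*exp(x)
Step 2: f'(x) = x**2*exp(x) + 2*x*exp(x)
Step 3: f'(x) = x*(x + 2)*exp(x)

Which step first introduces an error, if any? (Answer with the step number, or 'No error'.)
No error

All steps in this derivation are correct.
The final answer f'(x) = x*(x + 2)*exp(x) is valid.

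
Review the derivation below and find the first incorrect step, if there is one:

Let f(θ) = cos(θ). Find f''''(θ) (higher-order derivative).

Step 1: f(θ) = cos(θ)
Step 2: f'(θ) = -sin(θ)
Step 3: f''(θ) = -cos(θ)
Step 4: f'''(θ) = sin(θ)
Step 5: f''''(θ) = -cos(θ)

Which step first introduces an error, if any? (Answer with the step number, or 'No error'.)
Step 5

Step 5 is incorrect due to a sign flip.
The step shows: -cos(θ)
The correct value should be: cos(θ)

Explanation: The sign of the whole expression was flipped: the term cos(θ) was incorrectly written as -cos(θ)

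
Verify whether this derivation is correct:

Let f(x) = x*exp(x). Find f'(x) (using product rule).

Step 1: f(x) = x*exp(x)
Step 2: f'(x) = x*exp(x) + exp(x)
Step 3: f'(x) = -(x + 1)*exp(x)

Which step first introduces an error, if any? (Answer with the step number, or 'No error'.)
Step 3

Step 3 is incorrect due to a sign flip.
The step shows: -(x + 1)*exp(x)
The correct value should be: (x + 1)*exp(x)

Explanation: The sign of the whole expression was flipped: the term (x + 1)*exp(x) was incorrectly written as -(x + 1)*exp(x)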